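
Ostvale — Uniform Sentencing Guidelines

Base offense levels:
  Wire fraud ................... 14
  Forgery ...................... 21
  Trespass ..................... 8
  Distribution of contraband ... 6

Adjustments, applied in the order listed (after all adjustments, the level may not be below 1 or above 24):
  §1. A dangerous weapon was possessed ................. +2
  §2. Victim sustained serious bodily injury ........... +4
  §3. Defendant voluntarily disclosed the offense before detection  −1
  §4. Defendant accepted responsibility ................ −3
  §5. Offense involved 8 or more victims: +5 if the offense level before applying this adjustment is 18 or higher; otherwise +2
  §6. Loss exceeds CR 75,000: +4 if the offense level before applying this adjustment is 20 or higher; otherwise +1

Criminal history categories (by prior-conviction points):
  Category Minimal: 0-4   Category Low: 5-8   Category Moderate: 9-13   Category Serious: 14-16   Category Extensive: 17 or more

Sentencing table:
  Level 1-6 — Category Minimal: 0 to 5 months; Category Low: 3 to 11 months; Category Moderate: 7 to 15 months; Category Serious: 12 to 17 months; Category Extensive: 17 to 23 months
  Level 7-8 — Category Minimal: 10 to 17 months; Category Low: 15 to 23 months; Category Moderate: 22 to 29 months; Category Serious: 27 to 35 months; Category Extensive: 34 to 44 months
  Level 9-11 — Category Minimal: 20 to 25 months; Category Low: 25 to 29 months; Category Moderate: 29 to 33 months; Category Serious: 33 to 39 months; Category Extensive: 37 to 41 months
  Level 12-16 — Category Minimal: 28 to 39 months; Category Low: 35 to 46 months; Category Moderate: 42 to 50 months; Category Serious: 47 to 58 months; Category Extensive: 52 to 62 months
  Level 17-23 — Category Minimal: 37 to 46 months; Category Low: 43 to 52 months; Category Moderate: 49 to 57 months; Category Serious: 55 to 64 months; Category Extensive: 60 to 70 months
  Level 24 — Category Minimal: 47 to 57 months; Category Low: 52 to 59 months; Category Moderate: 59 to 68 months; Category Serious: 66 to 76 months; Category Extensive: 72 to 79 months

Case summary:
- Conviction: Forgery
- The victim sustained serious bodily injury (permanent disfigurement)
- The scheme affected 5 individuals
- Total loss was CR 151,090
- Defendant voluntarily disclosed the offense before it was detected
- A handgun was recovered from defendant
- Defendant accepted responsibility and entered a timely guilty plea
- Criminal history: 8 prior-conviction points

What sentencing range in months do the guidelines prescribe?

Base offense level for forgery: 21.
§1 applies: 21 + 2 = 23.
§2 applies: 23 + 4 = 27.
§3 applies: 27 − 1 = 26.
§4 applies: 26 − 3 = 23.
§5 does not apply.
§6 applies (level before this adjustment is 23 ≥ 20, so +4): 23 + 4 = 27.
Level 27 exceeds the maximum of 24; capped at 24.
Final offense level: 24.
Criminal history: 8 prior points → Category Low (5-8).
Level 24 falls in the 24 band.
Grid: Level 24 × Category Low = 52-59 months.

52-59 months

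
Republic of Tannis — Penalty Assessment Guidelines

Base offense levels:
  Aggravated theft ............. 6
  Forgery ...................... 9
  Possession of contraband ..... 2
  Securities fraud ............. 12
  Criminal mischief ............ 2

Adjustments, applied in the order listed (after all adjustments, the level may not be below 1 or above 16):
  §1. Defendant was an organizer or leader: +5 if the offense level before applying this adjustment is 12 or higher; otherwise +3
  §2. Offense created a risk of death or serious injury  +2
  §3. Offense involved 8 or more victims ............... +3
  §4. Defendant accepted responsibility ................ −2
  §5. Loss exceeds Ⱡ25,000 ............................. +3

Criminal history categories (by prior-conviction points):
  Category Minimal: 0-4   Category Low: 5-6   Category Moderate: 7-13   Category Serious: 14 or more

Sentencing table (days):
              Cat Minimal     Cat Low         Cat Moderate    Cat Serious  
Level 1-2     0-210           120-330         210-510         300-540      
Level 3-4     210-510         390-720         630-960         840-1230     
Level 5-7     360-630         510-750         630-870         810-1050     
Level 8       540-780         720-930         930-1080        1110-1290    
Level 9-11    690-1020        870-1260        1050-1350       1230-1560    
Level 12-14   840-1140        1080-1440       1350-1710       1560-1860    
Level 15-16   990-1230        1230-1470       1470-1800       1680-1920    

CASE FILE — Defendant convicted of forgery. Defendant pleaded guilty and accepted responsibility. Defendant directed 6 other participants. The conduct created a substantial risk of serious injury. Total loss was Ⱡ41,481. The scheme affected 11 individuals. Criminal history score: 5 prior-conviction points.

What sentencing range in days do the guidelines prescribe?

1230-1470 days

Base offense level for forgery: 9.
§1 applies (level before this adjustment is 9 < 12, so +3): 9 + 3 = 12.
§2 applies: 12 + 2 = 14.
§3 applies: 14 + 3 = 17.
§4 applies: 17 − 2 = 15.
§5 applies: 15 + 3 = 18.
Level 18 exceeds the maximum of 16; capped at 16.
Final offense level: 16.
Criminal history: 5 prior points → Category Low (5-6).
Level 16 falls in the 15-16 band.
Grid: Level 15-16 × Category Low = 1230-1470 days.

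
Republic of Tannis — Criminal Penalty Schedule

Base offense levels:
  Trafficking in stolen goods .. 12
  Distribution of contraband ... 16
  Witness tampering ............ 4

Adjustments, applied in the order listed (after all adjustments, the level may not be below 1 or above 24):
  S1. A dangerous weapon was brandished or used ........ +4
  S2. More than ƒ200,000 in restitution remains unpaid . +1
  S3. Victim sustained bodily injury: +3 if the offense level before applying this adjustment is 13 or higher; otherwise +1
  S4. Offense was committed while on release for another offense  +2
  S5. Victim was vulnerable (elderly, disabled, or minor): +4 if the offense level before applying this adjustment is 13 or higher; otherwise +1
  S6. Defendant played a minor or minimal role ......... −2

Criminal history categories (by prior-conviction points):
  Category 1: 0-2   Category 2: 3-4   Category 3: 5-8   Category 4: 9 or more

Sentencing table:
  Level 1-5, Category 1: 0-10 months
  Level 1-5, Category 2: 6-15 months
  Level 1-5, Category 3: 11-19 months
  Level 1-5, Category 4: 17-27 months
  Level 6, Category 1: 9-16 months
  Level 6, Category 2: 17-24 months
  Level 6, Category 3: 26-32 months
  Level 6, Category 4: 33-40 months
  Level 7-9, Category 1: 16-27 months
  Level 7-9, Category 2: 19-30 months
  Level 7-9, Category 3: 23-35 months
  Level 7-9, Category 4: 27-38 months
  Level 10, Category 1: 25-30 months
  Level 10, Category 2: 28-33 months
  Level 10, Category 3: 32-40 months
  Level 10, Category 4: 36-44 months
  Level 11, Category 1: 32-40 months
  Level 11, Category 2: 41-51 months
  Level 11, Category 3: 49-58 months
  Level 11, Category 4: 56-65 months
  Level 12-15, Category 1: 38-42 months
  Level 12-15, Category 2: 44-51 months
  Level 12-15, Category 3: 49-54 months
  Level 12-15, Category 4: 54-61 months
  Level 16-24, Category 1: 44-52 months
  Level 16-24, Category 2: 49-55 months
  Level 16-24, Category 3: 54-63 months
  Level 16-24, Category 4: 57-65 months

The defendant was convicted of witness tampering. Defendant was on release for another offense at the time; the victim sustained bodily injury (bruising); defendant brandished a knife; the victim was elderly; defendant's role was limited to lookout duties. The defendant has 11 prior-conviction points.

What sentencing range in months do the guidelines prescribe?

Base offense level for witness tampering: 4.
S1 applies: 4 + 4 = 8.
S3 applies (level before this adjustment is 8 < 13, so +1): 8 + 1 = 9.
S4 applies: 9 + 2 = 11.
S5 applies (level before this adjustment is 11 < 13, so +1): 11 + 1 = 12.
S6 applies: 12 − 2 = 10.
Final offense level: 10.
Criminal history: 11 prior points → Category 4 (9+).
Level 10 falls in the 10 band.
Grid: Level 10 × Category 4 = 36-44 months.

36-44 months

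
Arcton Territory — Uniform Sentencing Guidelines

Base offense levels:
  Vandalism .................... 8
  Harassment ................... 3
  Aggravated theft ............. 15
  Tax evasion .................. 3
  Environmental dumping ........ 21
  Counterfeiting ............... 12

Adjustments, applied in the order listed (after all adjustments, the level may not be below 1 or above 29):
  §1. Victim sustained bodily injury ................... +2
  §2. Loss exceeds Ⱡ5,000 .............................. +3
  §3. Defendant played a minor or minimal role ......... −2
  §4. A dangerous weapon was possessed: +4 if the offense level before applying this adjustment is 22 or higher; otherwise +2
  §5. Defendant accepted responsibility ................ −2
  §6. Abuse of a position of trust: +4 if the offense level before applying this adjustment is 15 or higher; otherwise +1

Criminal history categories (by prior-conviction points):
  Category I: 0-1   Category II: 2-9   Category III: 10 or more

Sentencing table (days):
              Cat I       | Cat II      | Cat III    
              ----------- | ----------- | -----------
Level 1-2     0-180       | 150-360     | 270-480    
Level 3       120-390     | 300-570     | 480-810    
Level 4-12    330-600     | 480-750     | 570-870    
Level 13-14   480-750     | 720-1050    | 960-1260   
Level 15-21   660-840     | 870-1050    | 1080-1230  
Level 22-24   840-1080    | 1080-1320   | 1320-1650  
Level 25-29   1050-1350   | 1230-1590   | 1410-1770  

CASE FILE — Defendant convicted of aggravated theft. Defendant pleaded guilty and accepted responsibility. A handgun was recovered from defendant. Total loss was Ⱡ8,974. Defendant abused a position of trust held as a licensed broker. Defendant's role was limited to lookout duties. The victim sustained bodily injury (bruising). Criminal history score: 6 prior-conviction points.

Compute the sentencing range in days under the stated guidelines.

Base offense level for aggravated theft: 15.
§1 applies: 15 + 2 = 17.
§2 applies: 17 + 3 = 20.
§3 applies: 20 − 2 = 18.
§4 applies (level before this adjustment is 18 < 22, so +2): 18 + 2 = 20.
§5 applies: 20 − 2 = 18.
§6 applies (level before this adjustment is 18 ≥ 15, so +4): 18 + 4 = 22.
Final offense level: 22.
Criminal history: 6 prior points → Category II (2-9).
Level 22 falls in the 22-24 band.
Grid: Level 22-24 × Category II = 1080-1320 days.

1080-1320 days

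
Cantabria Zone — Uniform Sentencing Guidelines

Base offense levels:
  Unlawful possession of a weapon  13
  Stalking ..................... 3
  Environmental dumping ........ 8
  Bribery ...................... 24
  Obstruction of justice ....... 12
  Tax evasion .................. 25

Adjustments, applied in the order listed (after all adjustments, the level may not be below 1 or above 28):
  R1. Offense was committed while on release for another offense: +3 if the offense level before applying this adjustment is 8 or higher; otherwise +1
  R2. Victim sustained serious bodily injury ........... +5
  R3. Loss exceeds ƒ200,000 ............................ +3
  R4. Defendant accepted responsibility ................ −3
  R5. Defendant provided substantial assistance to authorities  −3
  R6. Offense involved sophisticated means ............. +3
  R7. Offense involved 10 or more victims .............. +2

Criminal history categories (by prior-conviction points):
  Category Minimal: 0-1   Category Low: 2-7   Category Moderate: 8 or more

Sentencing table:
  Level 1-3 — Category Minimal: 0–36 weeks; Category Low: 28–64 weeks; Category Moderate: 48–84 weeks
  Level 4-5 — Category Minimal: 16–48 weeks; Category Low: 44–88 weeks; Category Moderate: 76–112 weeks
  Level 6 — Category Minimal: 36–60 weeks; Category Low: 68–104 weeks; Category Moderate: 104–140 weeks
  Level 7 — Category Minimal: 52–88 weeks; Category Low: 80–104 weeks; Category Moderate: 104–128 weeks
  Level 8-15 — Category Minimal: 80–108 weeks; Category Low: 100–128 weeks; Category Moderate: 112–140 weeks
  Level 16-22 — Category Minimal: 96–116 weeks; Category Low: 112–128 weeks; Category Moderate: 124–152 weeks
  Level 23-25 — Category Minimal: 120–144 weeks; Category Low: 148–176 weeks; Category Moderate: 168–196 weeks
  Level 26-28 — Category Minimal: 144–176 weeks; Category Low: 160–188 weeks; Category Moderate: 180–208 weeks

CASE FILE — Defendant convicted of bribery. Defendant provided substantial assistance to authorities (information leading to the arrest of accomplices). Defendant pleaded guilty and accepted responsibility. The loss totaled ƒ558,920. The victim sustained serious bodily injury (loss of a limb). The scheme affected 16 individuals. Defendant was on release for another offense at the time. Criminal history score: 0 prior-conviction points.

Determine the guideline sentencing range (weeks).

144-176 weeks

Base offense level for bribery: 24.
R1 applies (level before this adjustment is 24 ≥ 8, so +3): 24 + 3 = 27.
R2 applies: 27 + 5 = 32.
R3 applies: 32 + 3 = 35.
R4 applies: 35 − 3 = 32.
R5 applies: 32 − 3 = 29.
R7 applies: 29 + 2 = 31.
Level 31 exceeds the maximum of 28; capped at 28.
Final offense level: 28.
Criminal history: 0 prior points → Category Minimal (0-1).
Level 28 falls in the 26-28 band.
Grid: Level 26-28 × Category Minimal = 144-176 weeks.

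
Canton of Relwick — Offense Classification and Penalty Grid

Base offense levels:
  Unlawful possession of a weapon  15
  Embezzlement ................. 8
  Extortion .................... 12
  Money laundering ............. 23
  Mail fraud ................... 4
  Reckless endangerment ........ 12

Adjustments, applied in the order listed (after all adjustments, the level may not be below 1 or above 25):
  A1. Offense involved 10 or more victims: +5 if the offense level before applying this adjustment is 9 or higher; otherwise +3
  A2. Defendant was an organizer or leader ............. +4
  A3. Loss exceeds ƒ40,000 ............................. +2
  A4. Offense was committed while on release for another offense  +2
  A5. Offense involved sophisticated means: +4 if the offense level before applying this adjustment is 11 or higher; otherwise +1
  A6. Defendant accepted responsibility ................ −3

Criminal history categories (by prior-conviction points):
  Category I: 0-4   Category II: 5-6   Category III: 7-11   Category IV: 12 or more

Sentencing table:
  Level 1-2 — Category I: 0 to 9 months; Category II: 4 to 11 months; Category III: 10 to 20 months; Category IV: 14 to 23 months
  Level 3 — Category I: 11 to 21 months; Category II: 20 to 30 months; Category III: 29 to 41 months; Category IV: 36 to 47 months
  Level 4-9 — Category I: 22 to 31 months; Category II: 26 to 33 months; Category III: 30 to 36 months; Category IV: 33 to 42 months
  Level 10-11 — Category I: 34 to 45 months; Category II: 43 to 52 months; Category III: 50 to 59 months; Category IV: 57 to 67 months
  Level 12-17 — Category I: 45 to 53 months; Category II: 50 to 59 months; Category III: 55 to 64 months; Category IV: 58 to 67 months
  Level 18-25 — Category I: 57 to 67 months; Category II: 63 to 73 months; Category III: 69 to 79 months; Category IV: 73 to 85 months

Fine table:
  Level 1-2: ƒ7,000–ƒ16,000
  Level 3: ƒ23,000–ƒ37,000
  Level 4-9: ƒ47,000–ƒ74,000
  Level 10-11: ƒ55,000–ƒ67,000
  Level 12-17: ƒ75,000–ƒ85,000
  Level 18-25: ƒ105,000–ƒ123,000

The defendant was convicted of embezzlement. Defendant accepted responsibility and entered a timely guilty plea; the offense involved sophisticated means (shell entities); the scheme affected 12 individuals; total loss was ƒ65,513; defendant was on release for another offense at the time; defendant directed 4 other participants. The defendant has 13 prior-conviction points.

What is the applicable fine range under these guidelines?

Base offense level for embezzlement: 8.
A1 applies (level before this adjustment is 8 < 9, so +3): 8 + 3 = 11.
A2 applies: 11 + 4 = 15.
A3 applies: 15 + 2 = 17.
A4 applies: 17 + 2 = 19.
A5 applies (level before this adjustment is 19 ≥ 11, so +4): 19 + 4 = 23.
A6 applies: 23 − 3 = 20.
Final offense level: 20.
Level 20 falls in the 18-25 band.
Fine table: Level 18-25 → ƒ105,000–ƒ123,000.

ƒ105,000–ƒ123,000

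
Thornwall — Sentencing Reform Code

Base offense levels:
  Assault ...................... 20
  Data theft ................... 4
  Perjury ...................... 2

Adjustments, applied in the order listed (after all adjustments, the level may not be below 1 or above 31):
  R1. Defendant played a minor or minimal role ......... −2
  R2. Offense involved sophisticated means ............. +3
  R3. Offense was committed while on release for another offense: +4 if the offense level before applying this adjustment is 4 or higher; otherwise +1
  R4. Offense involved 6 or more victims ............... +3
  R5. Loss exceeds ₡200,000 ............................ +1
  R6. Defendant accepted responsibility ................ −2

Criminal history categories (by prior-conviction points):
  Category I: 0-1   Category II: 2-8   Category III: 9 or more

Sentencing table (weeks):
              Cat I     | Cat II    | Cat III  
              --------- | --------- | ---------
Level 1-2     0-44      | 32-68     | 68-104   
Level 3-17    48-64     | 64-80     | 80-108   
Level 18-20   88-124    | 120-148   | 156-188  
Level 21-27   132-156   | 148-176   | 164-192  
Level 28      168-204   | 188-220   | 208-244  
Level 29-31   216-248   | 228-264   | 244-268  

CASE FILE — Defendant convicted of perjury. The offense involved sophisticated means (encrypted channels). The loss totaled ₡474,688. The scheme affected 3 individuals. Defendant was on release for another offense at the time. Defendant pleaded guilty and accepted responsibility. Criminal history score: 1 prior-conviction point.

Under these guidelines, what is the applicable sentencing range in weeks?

Base offense level for perjury: 2.
R1 does not apply.
R2 applies: 2 + 3 = 5.
R3 applies (level before this adjustment is 5 ≥ 4, so +4): 5 + 4 = 9.
R5 applies: 9 + 1 = 10.
R6 applies: 10 − 2 = 8.
Final offense level: 8.
Criminal history: 1 prior point → Category I (0-1).
Level 8 falls in the 3-17 band.
Grid: Level 3-17 × Category I = 48-64 weeks.

48-64 weeks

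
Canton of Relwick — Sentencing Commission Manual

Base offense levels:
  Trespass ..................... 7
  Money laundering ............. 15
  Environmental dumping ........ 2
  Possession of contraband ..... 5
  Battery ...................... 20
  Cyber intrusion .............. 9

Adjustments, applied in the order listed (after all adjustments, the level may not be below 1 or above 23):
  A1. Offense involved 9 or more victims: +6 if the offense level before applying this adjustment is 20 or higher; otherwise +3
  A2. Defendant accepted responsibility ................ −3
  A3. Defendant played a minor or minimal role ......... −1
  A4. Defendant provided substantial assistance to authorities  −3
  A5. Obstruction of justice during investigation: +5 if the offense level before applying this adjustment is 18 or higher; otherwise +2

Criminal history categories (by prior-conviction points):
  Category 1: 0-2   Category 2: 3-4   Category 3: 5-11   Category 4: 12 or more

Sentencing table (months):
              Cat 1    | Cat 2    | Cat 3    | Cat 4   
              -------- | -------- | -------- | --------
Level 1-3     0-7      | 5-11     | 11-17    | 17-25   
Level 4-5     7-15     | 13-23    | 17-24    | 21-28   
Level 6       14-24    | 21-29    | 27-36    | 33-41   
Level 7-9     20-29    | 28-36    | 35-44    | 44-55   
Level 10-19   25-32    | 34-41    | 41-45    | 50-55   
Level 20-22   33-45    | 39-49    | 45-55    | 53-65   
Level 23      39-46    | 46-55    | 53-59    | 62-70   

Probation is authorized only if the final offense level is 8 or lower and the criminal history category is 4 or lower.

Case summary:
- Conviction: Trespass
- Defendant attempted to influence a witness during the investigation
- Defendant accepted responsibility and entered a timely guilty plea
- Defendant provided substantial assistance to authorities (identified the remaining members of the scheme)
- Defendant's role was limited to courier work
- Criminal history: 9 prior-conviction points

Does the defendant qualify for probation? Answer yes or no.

Yes

Base offense level for trespass: 7.
A2 applies: 7 − 3 = 4.
A3 applies: 4 − 1 = 3.
A4 applies: 3 − 3 = 0.
A5 applies (level before this adjustment is 0 < 18, so +2): 0 + 2 = 2.
Final offense level: 2.
Criminal history: 9 prior points → Category 3 (5-11).
Level 2 falls in the 1-3 band.
Grid: Level 1-3 × Category 3 = 11-17 months.
Probation check: level 2 ≤ 8 and category 3 ≤ 4 → eligible.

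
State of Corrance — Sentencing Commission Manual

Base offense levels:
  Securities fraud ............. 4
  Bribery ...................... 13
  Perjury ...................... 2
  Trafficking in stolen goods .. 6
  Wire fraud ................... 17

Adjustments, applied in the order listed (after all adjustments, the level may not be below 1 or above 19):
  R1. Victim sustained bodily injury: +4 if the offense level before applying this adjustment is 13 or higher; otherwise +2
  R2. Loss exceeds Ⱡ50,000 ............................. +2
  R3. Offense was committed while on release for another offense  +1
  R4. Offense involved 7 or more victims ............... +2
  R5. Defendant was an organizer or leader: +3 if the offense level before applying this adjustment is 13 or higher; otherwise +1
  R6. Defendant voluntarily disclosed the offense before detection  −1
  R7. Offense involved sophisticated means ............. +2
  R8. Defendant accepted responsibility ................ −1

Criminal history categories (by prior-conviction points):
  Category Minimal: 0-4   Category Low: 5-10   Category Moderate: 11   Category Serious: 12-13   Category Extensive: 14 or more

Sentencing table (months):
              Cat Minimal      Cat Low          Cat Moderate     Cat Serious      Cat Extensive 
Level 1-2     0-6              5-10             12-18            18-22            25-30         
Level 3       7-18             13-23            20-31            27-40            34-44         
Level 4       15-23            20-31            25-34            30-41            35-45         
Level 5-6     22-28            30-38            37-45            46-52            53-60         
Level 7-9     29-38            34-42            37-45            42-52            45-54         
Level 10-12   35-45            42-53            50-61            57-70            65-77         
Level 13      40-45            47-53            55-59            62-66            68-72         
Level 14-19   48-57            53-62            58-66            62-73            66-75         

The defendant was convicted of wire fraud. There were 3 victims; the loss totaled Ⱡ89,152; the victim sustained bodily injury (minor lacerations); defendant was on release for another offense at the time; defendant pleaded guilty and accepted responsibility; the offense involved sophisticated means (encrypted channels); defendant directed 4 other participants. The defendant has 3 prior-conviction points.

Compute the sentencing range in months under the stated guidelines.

Base offense level for wire fraud: 17.
R1 applies (level before this adjustment is 17 ≥ 13, so +4): 17 + 4 = 21.
R2 applies: 21 + 2 = 23.
R3 applies: 23 + 1 = 24.
R5 applies (level before this adjustment is 24 ≥ 13, so +3): 24 + 3 = 27.
R6 does not apply.
R7 applies: 27 + 2 = 29.
R8 applies: 29 − 1 = 28.
Level 28 exceeds the maximum of 19; capped at 19.
Final offense level: 19.
Criminal history: 3 prior points → Category Minimal (0-4).
Level 19 falls in the 14-19 band.
Grid: Level 14-19 × Category Minimal = 48-57 months.

48-57 months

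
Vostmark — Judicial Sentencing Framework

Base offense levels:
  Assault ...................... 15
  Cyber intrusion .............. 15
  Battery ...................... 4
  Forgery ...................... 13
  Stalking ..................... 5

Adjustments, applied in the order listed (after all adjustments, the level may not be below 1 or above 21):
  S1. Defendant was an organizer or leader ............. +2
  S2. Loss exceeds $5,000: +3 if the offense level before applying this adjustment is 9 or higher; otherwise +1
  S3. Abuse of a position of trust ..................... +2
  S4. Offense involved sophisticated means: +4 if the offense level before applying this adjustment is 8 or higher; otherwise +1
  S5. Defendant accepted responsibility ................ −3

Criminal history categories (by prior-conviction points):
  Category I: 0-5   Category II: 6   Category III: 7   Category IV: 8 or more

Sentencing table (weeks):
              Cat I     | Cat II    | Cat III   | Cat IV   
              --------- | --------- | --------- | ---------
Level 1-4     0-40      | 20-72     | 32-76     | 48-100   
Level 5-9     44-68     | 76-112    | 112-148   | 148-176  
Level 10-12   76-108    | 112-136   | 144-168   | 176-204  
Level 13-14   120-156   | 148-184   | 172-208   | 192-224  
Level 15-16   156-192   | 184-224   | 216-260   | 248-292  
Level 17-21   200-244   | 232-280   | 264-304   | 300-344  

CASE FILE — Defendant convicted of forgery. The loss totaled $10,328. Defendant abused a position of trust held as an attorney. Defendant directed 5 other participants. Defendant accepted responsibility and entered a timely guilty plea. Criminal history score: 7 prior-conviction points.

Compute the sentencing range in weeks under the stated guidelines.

264-304 weeks

Base offense level for forgery: 13.
S1 applies: 13 + 2 = 15.
S2 applies (level before this adjustment is 15 ≥ 9, so +3): 15 + 3 = 18.
S3 applies: 18 + 2 = 20.
S4 does not apply.
S5 applies: 20 − 3 = 17.
Final offense level: 17.
Criminal history: 7 prior points → Category III (7).
Level 17 falls in the 17-21 band.
Grid: Level 17-21 × Category III = 264-304 weeks.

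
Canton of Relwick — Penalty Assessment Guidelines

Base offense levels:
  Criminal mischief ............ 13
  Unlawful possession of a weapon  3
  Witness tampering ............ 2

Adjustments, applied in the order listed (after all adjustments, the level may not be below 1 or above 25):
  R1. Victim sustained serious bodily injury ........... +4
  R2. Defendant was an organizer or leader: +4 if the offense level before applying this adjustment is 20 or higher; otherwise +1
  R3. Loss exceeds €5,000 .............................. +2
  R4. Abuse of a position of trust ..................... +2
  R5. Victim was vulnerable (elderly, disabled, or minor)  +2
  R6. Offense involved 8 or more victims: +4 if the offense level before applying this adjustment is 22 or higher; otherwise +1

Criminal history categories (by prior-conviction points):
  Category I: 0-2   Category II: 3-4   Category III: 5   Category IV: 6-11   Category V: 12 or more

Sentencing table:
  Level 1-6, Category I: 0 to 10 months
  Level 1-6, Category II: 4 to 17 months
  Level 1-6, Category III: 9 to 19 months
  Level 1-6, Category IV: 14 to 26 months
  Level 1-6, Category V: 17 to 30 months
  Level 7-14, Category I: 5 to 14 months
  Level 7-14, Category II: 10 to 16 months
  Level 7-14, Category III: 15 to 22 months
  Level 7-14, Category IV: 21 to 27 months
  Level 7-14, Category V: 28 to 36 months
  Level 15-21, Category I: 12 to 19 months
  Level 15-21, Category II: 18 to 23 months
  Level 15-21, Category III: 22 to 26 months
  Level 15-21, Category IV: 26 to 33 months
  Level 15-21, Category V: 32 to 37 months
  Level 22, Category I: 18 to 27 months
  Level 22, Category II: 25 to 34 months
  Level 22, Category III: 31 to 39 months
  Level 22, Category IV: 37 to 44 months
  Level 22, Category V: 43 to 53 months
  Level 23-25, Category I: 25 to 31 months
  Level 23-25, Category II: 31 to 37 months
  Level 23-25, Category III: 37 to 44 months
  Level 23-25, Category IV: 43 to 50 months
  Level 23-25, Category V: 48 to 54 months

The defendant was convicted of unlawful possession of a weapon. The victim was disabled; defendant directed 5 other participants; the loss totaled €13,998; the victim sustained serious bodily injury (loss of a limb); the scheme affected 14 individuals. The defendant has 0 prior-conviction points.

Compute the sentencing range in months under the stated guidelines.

Base offense level for unlawful possession of a weapon: 3.
R1 applies: 3 + 4 = 7.
R2 applies (level before this adjustment is 7 < 20, so +1): 7 + 1 = 8.
R3 applies: 8 + 2 = 10.
R4 does not apply.
R5 applies: 10 + 2 = 12.
R6 applies (level before this adjustment is 12 < 22, so +1): 12 + 1 = 13.
Final offense level: 13.
Criminal history: 0 prior points → Category I (0-2).
Level 13 falls in the 7-14 band.
Grid: Level 7-14 × Category I = 5-14 months.

5-14 months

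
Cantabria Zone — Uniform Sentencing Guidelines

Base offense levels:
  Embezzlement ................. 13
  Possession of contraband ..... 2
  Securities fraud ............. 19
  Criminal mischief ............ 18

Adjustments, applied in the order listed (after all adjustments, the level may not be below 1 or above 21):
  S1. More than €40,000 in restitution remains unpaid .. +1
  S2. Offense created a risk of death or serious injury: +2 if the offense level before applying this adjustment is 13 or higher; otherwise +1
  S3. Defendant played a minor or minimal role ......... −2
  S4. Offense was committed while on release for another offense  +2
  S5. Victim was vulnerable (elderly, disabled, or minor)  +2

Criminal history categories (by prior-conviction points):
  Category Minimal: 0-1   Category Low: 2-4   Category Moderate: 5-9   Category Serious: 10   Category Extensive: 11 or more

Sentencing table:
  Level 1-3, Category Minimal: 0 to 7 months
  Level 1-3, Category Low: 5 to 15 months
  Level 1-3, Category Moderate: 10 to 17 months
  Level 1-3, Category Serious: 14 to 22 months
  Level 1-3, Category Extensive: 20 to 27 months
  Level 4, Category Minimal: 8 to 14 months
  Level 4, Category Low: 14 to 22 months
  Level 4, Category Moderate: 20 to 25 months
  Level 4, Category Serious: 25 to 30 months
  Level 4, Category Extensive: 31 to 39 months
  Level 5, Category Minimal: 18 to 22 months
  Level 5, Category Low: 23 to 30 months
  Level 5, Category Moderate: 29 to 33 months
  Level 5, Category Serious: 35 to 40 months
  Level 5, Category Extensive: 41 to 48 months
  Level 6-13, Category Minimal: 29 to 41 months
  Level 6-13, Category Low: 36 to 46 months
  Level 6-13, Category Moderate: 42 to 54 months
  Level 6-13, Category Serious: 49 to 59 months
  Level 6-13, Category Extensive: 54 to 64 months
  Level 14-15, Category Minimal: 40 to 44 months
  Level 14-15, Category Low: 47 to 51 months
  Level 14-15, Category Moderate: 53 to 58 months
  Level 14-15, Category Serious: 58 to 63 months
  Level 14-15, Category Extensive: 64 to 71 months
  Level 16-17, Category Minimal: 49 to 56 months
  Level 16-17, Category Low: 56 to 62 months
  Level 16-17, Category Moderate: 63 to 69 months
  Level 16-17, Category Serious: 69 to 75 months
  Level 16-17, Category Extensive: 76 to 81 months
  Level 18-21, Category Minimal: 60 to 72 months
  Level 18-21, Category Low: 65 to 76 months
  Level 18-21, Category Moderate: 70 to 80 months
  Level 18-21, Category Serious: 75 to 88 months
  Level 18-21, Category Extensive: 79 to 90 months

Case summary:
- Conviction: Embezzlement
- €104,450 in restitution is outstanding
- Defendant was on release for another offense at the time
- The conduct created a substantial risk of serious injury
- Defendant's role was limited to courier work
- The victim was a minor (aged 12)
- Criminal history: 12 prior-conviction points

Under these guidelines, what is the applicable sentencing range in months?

Base offense level for embezzlement: 13.
S1 applies: 13 + 1 = 14.
S2 applies (level before this adjustment is 14 ≥ 13, so +2): 14 + 2 = 16.
S3 applies: 16 − 2 = 14.
S4 applies: 14 + 2 = 16.
S5 applies: 16 + 2 = 18.
Final offense level: 18.
Criminal history: 12 prior points → Category Extensive (11+).
Level 18 falls in the 18-21 band.
Grid: Level 18-21 × Category Extensive = 79-90 months.

79-90 months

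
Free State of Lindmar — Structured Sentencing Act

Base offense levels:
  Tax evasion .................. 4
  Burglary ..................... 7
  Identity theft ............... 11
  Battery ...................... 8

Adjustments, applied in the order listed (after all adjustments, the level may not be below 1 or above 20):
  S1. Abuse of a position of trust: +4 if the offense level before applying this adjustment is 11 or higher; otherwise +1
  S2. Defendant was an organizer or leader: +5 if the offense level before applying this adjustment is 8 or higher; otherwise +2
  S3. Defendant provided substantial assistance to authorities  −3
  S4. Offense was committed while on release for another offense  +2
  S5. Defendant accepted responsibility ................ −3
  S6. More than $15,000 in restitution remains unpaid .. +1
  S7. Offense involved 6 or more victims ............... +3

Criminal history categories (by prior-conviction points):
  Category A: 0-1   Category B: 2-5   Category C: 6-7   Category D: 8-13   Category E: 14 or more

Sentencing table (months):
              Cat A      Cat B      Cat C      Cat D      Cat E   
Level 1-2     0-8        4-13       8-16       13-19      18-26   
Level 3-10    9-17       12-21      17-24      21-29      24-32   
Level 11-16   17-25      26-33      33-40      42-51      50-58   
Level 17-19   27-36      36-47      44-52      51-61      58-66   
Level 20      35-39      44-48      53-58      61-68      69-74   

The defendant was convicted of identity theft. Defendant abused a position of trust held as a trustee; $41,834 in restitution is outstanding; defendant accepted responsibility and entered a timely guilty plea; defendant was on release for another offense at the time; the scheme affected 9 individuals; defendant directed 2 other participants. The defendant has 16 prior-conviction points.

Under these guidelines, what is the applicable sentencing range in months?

69-74 months

Base offense level for identity theft: 11.
S1 applies (level before this adjustment is 11 ≥ 11, so +4): 11 + 4 = 15.
S2 applies (level before this adjustment is 15 ≥ 8, so +5): 15 + 5 = 20.
S4 applies: 20 + 2 = 22.
S5 applies: 22 − 3 = 19.
S6 applies: 19 + 1 = 20.
S7 applies: 20 + 3 = 23.
Level 23 exceeds the maximum of 20; capped at 20.
Final offense level: 20.
Criminal history: 16 prior points → Category E (14+).
Level 20 falls in the 20 band.
Grid: Level 20 × Category E = 69-74 months.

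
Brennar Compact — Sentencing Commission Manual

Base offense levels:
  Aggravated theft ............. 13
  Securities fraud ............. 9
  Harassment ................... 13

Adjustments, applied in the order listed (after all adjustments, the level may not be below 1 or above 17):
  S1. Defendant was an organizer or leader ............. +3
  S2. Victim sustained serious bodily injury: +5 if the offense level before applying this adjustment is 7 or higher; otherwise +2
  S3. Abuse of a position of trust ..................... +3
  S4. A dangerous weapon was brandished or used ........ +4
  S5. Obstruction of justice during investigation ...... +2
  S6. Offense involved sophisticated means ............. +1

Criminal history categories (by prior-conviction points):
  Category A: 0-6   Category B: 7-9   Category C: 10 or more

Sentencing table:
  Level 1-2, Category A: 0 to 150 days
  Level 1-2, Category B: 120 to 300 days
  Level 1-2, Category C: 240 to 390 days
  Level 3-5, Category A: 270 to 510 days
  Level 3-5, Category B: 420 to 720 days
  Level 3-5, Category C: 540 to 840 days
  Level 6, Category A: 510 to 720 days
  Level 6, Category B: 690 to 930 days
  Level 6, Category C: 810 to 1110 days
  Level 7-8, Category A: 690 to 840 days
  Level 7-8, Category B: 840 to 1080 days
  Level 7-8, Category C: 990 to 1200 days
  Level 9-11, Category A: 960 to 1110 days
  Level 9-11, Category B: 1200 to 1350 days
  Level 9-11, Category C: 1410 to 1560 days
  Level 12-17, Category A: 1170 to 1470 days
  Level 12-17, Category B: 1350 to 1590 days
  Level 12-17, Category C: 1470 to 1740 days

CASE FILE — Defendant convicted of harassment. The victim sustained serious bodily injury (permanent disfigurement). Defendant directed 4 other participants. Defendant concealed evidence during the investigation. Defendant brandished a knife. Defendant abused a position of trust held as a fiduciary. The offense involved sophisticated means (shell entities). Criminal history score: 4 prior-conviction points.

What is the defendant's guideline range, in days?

1170-1470 days

Base offense level for harassment: 13.
S1 applies: 13 + 3 = 16.
S2 applies (level before this adjustment is 16 ≥ 7, so +5): 16 + 5 = 21.
S3 applies: 21 + 3 = 24.
S4 applies: 24 + 4 = 28.
S5 applies: 28 + 2 = 30.
S6 applies: 30 + 1 = 31.
Level 31 exceeds the maximum of 17; capped at 17.
Final offense level: 17.
Criminal history: 4 prior points → Category A (0-6).
Level 17 falls in the 12-17 band.
Grid: Level 12-17 × Category A = 1170-1470 days.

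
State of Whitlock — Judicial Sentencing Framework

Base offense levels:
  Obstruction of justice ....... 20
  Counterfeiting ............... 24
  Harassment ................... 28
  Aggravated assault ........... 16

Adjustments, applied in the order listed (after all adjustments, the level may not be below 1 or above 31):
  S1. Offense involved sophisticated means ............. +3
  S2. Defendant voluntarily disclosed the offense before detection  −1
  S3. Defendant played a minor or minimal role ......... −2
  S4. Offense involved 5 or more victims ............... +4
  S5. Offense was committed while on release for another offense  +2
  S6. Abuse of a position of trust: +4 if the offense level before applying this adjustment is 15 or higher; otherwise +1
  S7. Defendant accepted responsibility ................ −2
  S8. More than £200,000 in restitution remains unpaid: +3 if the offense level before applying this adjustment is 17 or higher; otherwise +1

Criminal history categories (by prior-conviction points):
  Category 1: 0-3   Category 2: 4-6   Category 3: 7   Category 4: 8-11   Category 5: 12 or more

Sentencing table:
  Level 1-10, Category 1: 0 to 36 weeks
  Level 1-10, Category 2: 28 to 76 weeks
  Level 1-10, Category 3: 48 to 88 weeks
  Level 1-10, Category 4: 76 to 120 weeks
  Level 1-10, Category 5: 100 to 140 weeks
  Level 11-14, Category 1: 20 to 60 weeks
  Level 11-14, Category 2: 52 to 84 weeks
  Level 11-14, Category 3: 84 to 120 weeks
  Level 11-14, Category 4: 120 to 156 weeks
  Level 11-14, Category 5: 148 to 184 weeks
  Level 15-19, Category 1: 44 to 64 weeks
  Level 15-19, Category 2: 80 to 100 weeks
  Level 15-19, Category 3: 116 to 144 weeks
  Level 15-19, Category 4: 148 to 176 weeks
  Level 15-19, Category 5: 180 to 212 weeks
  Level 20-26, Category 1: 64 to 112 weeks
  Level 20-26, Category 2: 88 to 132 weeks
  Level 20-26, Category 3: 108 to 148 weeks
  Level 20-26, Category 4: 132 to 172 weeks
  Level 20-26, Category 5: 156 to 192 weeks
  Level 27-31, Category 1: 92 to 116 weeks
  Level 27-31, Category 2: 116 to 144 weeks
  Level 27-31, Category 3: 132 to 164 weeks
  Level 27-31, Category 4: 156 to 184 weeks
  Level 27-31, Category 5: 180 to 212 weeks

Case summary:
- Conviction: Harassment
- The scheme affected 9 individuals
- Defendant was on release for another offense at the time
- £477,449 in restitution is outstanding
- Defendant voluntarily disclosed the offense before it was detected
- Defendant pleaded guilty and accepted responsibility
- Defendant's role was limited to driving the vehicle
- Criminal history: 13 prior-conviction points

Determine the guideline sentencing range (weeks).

180-212 weeks

Base offense level for harassment: 28.
S2 applies: 28 − 1 = 27.
S3 applies: 27 − 2 = 25.
S4 applies: 25 + 4 = 29.
S5 applies: 29 + 2 = 31.
S6 does not apply.
S7 applies: 31 − 2 = 29.
S8 applies (level before this adjustment is 29 ≥ 17, so +3): 29 + 3 = 32.
Level 32 exceeds the maximum of 31; capped at 31.
Final offense level: 31.
Criminal history: 13 prior points → Category 5 (12+).
Level 31 falls in the 27-31 band.
Grid: Level 27-31 × Category 5 = 180-212 weeks.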